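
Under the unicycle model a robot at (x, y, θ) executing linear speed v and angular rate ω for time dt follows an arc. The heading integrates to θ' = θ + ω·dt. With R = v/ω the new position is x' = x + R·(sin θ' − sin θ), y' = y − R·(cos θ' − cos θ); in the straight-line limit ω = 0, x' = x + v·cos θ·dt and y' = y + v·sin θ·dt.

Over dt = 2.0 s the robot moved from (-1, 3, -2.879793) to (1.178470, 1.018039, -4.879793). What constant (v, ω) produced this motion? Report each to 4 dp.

Δθ = -4.879793 − -2.879793 = -2.000000
ω = Δθ/dt = -2.000000/2.0 = -1.0000
R = Δx/(sin θ' − sin θ) = 1.7500
v = R·ω = 1.7500·-1.0000 = -1.7500

v = -1.7500, ω = -1.0000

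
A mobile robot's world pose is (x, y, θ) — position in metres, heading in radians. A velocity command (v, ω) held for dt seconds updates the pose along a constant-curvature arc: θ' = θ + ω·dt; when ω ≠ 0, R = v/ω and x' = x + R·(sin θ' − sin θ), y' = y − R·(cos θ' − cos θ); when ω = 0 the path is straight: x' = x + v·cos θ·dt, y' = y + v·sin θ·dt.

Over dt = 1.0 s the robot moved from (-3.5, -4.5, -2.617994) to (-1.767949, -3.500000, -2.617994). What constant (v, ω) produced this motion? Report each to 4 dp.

v = -2.0000, ω = 0.0000

Δθ = -2.617994 − -2.617994 = 0.000000
ω = Δθ/dt = 0.000000/1.0 = 0.0000
ω = 0 → v = (Δx·cos θ + Δy·sin θ)/dt = -2.0000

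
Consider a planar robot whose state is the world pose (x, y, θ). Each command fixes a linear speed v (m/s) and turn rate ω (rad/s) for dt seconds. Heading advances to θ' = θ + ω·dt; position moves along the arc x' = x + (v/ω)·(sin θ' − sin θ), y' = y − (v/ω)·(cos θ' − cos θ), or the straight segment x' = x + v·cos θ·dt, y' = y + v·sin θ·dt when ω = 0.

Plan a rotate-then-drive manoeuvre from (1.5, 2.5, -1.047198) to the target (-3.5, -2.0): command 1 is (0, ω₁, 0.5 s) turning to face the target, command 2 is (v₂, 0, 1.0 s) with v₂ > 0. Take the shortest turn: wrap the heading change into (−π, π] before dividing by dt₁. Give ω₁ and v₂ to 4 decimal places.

heading to target = atan2(-2−2.5, -3.5−1.5) = -2.4088
Δθ = wrap(-2.4088 − -1.0472) = -1.3616; ω₁ = Δθ/dt₁ = -2.7232
distance = √((-3.5−1.5)² + (-2−2.5)²) = 6.7268; v₂ = distance/dt₂ = 6.7268

ω₁ = -2.7232, v₂ = 6.7268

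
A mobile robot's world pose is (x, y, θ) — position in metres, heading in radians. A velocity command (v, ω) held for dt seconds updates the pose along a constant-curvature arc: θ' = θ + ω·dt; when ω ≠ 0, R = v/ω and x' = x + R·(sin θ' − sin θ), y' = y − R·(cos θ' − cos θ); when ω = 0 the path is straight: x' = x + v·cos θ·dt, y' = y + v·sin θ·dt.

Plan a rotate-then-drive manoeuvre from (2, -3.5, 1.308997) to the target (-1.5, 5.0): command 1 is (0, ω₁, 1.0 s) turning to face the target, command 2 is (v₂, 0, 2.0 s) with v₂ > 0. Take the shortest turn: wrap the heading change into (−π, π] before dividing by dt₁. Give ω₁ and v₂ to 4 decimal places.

heading to target = atan2(5−-3.5, -1.5−2) = 1.9614
Δθ = wrap(1.9614 − 1.3090) = 0.6524; ω₁ = Δθ/dt₁ = 0.6524
distance = √((-1.5−2)² + (5−-3.5)²) = 9.1924; v₂ = distance/dt₂ = 4.5962

ω₁ = 0.6524, v₂ = 4.5962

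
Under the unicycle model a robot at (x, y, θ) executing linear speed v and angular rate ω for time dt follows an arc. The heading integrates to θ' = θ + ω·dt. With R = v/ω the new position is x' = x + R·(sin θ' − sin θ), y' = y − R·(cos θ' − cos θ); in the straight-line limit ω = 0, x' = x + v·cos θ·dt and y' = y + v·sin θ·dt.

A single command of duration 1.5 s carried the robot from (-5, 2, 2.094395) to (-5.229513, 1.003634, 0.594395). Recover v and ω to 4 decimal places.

v = -0.7500, ω = -1.0000

Δθ = 0.594395 − 2.094395 = -1.500000
ω = Δθ/dt = -1.500000/1.5 = -1.0000
R = −Δy/(cos θ' − cos θ) = 0.7500
v = R·ω = 0.7500·-1.0000 = -0.7500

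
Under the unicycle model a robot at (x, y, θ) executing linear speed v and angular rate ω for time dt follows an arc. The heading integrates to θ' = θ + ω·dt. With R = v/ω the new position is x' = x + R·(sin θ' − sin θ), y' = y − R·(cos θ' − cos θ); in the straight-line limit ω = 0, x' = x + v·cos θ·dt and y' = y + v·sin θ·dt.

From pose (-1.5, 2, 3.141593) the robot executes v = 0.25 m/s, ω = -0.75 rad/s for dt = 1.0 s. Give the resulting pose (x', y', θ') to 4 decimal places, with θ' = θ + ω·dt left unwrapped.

(-1.7272, 2.0894, 2.3916)

θ' = 3.1416 + -0.75·1.0 = 2.3916
R = v/ω = 0.25/-0.75 = -0.3333
x' = -1.5 + -0.3333·(sin 2.3916 − sin 3.1416) = -1.7272
y' = 2 − -0.3333·(cos 2.3916 − cos 3.1416) = 2.0894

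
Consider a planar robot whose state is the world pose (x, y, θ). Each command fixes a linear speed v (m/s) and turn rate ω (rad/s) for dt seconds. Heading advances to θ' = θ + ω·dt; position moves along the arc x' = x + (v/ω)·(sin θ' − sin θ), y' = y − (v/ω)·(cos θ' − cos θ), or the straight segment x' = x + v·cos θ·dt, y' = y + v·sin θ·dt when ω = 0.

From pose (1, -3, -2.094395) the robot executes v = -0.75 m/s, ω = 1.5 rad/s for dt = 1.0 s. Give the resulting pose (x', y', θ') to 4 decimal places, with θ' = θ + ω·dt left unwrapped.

(0.8470, -2.3358, -0.5944)

θ' = -2.0944 + 1.5·1.0 = -0.5944
R = v/ω = -0.75/1.5 = -0.5000
x' = 1 + -0.5000·(sin -0.5944 − sin -2.0944) = 0.8470
y' = -3 − -0.5000·(cos -0.5944 − cos -2.0944) = -2.3358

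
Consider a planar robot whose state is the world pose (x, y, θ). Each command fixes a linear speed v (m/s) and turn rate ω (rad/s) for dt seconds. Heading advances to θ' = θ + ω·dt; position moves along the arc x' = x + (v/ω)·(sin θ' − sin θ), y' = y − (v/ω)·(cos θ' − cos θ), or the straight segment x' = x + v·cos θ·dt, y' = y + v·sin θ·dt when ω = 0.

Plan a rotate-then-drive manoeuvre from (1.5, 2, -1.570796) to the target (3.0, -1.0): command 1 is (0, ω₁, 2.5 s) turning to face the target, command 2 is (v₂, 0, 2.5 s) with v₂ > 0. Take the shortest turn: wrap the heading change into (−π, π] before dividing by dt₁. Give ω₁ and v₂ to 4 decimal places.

ω₁ = 0.1855, v₂ = 1.3416

heading to target = atan2(-1−2, 3−1.5) = -1.1071
Δθ = wrap(-1.1071 − -1.5708) = 0.4636; ω₁ = Δθ/dt₁ = 0.1855
distance = √((3−1.5)² + (-1−2)²) = 3.3541; v₂ = distance/dt₂ = 1.3416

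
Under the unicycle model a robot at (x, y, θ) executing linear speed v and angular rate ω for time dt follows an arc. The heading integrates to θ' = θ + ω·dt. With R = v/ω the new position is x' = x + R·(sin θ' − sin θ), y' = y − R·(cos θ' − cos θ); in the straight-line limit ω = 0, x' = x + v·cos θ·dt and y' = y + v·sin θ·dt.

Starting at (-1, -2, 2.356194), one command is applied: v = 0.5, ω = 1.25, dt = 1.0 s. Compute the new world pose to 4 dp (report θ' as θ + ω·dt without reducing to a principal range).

(-1.4621, -1.9252, 3.6062)

θ' = 2.3562 + 1.25·1.0 = 3.6062
R = v/ω = 0.5/1.25 = 0.4000
x' = -1 + 0.4000·(sin 3.6062 − sin 2.3562) = -1.4621
y' = -2 − 0.4000·(cos 3.6062 − cos 2.3562) = -1.9252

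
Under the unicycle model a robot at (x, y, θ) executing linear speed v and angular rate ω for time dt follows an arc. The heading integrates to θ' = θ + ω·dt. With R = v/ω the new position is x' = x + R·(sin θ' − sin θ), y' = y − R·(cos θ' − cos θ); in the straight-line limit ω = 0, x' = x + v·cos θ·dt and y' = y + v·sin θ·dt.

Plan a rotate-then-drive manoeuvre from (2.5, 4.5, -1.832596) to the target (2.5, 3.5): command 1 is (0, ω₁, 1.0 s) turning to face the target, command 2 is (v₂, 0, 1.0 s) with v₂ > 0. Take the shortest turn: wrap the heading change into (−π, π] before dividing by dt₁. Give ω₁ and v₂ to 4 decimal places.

heading to target = atan2(3.5−4.5, 2.5−2.5) = -1.5708
Δθ = wrap(-1.5708 − -1.8326) = 0.2618; ω₁ = Δθ/dt₁ = 0.2618
distance = √((2.5−2.5)² + (3.5−4.5)²) = 1.0000; v₂ = distance/dt₂ = 1.0000

ω₁ = 0.2618, v₂ = 1.0000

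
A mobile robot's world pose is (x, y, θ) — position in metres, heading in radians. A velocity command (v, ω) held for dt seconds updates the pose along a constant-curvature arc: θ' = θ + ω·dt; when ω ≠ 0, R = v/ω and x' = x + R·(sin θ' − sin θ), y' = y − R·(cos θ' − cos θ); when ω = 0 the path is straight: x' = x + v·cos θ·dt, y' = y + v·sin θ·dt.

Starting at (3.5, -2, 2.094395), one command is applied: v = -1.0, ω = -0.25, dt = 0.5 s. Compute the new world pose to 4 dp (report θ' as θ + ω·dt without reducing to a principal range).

(3.7223, -2.4475, 1.9694)

θ' = 2.0944 + -0.25·0.5 = 1.9694
R = v/ω = -1.0/-0.25 = 4.0000
x' = 3.5 + 4.0000·(sin 1.9694 − sin 2.0944) = 3.7223
y' = -2 − 4.0000·(cos 1.9694 − cos 2.0944) = -2.4475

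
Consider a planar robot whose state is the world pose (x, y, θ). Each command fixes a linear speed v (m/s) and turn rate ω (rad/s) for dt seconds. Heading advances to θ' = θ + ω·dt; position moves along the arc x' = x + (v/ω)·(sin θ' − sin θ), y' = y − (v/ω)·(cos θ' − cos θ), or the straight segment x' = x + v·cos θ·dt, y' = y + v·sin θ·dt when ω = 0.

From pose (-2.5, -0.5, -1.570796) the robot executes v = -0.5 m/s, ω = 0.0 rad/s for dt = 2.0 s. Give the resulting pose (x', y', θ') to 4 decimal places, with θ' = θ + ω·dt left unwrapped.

(-2.5000, 0.5000, -1.5708)

θ' = -1.5708 + 0.0·2.0 = -1.5708
ω = 0 → straight: x' = -2.5 + -0.5·cos(-1.5708)·2.0 = -2.5000
y' = -0.5 + -0.5·sin(-1.5708)·2.0 = 0.5000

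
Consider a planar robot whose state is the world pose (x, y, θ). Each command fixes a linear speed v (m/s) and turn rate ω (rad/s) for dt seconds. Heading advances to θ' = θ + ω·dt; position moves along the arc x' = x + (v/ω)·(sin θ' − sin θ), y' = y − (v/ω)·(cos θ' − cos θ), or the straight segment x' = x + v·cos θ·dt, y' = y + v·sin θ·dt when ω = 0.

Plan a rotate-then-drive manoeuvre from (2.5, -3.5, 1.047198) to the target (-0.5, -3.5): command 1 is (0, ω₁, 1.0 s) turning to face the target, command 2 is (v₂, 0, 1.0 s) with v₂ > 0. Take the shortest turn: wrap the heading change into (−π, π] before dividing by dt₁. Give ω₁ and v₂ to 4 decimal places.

ω₁ = 2.0944, v₂ = 3.0000

heading to target = atan2(-3.5−-3.5, -0.5−2.5) = 3.1416
Δθ = wrap(3.1416 − 1.0472) = 2.0944; ω₁ = Δθ/dt₁ = 2.0944
distance = √((-0.5−2.5)² + (-3.5−-3.5)²) = 3.0000; v₂ = distance/dt₂ = 3.0000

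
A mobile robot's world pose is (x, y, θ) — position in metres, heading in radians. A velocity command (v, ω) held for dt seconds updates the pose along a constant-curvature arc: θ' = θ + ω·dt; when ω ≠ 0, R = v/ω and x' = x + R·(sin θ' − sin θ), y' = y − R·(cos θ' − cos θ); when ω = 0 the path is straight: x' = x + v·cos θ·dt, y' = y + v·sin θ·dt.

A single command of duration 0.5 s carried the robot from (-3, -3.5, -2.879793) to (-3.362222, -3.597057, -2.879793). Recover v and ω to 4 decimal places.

Δθ = -2.879793 − -2.879793 = 0.000000
ω = Δθ/dt = 0.000000/0.5 = 0.0000
ω = 0 → v = (Δx·cos θ + Δy·sin θ)/dt = 0.7500

v = 0.7500, ω = 0.0000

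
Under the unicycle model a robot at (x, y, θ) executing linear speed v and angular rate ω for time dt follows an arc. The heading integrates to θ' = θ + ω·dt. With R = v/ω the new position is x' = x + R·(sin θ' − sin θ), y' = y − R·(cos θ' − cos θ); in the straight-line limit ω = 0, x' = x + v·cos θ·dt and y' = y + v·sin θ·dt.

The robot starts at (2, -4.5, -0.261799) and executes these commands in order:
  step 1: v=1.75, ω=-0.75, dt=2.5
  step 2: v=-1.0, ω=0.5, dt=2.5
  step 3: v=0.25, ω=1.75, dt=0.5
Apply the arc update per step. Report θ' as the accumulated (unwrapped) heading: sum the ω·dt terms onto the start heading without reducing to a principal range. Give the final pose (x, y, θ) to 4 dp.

(3.3366, -5.7214, -0.0118)

step 1: θ'=-2.1368 (R=-2.3333) → pose (3.3655, -8.0051, -2.1368)
step 2: θ'=-0.8868 (R=-2.0000) → pose (3.2275, -5.6688, -0.8868)
step 3: θ'=-0.0118 (R=0.1429) → pose (3.3366, -5.7214, -0.0118)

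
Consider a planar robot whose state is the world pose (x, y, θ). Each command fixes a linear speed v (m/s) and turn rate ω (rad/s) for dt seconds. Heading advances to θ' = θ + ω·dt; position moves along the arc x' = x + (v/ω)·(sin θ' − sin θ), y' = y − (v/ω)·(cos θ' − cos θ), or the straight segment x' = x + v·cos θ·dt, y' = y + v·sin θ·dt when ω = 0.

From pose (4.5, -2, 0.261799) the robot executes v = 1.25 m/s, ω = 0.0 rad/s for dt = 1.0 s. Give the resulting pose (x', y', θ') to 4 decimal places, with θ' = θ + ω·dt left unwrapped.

(5.7074, -1.6765, 0.2618)

θ' = 0.2618 + 0.0·1.0 = 0.2618
ω = 0 → straight: x' = 4.5 + 1.25·cos(0.2618)·1.0 = 5.7074
y' = -2 + 1.25·sin(0.2618)·1.0 = -1.6765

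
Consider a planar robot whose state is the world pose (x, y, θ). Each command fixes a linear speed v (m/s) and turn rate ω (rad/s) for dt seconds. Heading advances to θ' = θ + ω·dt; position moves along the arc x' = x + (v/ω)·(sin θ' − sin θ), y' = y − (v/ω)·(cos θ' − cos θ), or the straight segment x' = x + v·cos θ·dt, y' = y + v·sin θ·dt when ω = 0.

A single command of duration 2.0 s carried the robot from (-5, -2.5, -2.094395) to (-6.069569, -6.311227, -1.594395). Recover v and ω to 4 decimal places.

v = 2.0000, ω = 0.2500

Δθ = -1.594395 − -2.094395 = 0.500000
ω = Δθ/dt = 0.500000/2.0 = 0.2500
R = −Δy/(cos θ' − cos θ) = 8.0000
v = R·ω = 8.0000·0.2500 = 2.0000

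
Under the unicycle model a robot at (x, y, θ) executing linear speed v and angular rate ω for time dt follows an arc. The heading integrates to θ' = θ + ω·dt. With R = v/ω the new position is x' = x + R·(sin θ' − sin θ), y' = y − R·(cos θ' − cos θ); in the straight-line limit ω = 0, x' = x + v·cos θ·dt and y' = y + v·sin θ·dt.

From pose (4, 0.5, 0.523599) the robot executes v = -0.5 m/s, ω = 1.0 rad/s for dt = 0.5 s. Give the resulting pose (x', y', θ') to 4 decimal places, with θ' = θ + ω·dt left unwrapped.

(3.8230, 0.3271, 1.0236)

θ' = 0.5236 + 1.0·0.5 = 1.0236
R = v/ω = -0.5/1.0 = -0.5000
x' = 4 + -0.5000·(sin 1.0236 − sin 0.5236) = 3.8230
y' = 0.5 − -0.5000·(cos 1.0236 − cos 0.5236) = 0.3271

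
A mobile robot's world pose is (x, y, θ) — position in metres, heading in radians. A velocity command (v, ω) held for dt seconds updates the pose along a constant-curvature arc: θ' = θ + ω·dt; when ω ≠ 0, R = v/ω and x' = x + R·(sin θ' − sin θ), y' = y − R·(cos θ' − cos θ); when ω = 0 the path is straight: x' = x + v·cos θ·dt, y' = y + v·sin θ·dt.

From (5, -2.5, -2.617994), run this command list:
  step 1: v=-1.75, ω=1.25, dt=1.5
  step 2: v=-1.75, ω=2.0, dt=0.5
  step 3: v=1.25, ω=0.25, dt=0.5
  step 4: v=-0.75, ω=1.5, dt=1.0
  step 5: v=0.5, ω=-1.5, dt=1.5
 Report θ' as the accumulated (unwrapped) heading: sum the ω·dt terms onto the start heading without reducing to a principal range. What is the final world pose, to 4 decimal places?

(5.1734, -0.0625, -0.3680)

step 1: θ'=-0.7430 (R=-1.4000) → pose (5.2471, -0.2565, -0.7430)
step 2: θ'=0.2570 (R=-0.8750) → pose (4.4327, -0.0547, 0.2570)
step 3: θ'=0.3820 (R=5.0000) → pose (5.0257, 0.1415, 0.3820)
step 4: θ'=1.8820 (R=-0.5000) → pose (4.7361, -0.4756, 1.8820)
step 5: θ'=-0.3680 (R=-0.3333) → pose (5.1734, -0.0625, -0.3680)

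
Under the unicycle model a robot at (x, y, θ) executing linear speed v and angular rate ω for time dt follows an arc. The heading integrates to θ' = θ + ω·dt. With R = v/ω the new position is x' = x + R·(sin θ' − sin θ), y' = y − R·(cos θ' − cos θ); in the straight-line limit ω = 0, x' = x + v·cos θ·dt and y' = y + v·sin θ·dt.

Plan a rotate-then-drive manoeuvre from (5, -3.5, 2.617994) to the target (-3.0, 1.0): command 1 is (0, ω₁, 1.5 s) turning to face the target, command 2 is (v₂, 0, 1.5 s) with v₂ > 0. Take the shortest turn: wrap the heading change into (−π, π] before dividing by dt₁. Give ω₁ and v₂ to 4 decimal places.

heading to target = atan2(1−-3.5, -3−5) = 2.6292
Δθ = wrap(2.6292 − 2.6180) = 0.0112; ω₁ = Δθ/dt₁ = 0.0075
distance = √((-3−5)² + (1−-3.5)²) = 9.1788; v₂ = distance/dt₂ = 6.1192

ω₁ = 0.0075, v₂ = 6.1192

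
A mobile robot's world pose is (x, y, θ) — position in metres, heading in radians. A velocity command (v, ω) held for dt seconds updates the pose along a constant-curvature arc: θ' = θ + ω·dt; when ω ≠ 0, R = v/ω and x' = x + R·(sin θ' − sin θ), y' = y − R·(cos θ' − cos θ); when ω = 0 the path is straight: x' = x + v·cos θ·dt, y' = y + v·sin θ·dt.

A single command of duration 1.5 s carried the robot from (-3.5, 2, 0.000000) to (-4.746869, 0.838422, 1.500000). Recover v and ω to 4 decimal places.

v = -1.2500, ω = 1.0000

Δθ = 1.500000 − 0.000000 = 1.500000
ω = Δθ/dt = 1.500000/1.5 = 1.0000
R = Δx/(sin θ' − sin θ) = -1.2500
v = R·ω = -1.2500·1.0000 = -1.2500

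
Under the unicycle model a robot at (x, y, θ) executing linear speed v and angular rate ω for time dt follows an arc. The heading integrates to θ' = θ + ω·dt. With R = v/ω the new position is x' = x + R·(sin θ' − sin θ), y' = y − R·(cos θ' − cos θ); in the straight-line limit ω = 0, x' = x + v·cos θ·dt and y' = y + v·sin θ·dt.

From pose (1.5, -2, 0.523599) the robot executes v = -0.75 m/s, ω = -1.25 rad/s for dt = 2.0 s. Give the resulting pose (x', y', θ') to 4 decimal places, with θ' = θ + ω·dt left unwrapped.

(0.6487, -1.2436, -1.9764)

θ' = 0.5236 + -1.25·2.0 = -1.9764
R = v/ω = -0.75/-1.25 = 0.6000
x' = 1.5 + 0.6000·(sin -1.9764 − sin 0.5236) = 0.6487
y' = -2 − 0.6000·(cos -1.9764 − cos 0.5236) = -1.2436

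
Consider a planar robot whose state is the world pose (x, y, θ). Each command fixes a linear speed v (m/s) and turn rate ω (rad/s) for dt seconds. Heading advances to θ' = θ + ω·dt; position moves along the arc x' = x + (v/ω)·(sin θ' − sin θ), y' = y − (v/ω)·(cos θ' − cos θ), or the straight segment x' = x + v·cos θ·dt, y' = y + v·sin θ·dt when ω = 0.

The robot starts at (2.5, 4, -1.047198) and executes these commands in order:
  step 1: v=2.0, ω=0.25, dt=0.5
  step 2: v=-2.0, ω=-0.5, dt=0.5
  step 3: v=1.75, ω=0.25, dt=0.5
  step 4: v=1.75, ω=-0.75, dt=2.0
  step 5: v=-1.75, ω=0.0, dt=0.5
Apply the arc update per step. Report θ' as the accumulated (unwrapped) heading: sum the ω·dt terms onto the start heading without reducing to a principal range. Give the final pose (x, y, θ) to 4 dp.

(2.9540, 0.6383, -2.5472)

step 1: θ'=-0.9222 (R=8.0000) → pose (3.0528, 3.1674, -0.9222)
step 2: θ'=-1.1722 (R=4.0000) → pose (2.5541, 4.0312, -1.1722)
step 3: θ'=-1.0472 (R=7.0000) → pose (2.9431, 3.2481, -1.0472)
step 4: θ'=-2.5472 (R=-2.3333) → pose (2.2291, 0.1483, -2.5472)
step 5: θ'=-2.5472 (straight) → pose (2.9540, 0.6383, -2.5472)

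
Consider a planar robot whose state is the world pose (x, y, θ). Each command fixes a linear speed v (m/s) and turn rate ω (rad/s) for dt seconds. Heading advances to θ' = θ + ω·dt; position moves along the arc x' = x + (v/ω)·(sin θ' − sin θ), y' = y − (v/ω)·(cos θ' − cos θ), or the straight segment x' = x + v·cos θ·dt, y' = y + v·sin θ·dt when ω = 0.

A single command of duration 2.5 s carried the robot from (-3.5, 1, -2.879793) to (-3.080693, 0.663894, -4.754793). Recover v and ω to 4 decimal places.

v = -0.2500, ω = -0.7500

Δθ = -4.754793 − -2.879793 = -1.875000
ω = Δθ/dt = -1.875000/2.5 = -0.7500
R = Δx/(sin θ' − sin θ) = 0.3333
v = R·ω = 0.3333·-0.7500 = -0.2500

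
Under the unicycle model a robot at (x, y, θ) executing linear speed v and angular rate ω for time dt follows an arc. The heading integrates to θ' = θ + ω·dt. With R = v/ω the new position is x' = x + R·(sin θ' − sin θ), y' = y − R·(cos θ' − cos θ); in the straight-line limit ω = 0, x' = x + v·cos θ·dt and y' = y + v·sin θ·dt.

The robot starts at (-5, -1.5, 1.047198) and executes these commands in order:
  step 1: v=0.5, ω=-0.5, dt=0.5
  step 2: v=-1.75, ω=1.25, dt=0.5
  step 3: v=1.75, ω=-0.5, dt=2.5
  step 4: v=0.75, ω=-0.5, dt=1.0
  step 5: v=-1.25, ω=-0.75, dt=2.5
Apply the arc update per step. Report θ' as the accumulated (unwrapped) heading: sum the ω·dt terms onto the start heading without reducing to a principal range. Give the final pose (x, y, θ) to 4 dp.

step 1: θ'=0.7972 (R=-1.0000) → pose (-4.8494, -1.3013, 0.7972)
step 2: θ'=1.4222 (R=-1.4000) → pose (-5.2324, -2.0722, 1.4222)
step 3: θ'=0.1722 (R=-3.5000) → pose (-2.3707, 0.8578, 0.1722)
step 4: θ'=-0.3278 (R=-1.5000) → pose (-1.6307, 0.8002, -0.3278)
step 5: θ'=-2.2028 (R=1.6667) → pose (-2.4388, 3.3627, -2.2028)

(-2.4388, 3.3627, -2.2028)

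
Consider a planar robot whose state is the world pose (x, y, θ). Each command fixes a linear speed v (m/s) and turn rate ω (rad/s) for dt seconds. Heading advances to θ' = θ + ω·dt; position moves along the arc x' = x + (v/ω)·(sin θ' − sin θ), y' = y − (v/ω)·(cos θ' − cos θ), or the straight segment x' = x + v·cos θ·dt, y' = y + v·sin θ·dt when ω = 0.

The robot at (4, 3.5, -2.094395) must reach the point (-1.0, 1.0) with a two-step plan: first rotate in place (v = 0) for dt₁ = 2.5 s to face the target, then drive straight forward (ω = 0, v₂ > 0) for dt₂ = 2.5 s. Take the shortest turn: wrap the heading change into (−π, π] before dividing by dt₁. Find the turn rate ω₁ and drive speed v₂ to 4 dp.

heading to target = atan2(1−3.5, -1−4) = -2.6779
Δθ = wrap(-2.6779 − -2.0944) = -0.5836; ω₁ = Δθ/dt₁ = -0.2334
distance = √((-1−4)² + (1−3.5)²) = 5.5902; v₂ = distance/dt₂ = 2.2361

ω₁ = -0.2334, v₂ = 2.2361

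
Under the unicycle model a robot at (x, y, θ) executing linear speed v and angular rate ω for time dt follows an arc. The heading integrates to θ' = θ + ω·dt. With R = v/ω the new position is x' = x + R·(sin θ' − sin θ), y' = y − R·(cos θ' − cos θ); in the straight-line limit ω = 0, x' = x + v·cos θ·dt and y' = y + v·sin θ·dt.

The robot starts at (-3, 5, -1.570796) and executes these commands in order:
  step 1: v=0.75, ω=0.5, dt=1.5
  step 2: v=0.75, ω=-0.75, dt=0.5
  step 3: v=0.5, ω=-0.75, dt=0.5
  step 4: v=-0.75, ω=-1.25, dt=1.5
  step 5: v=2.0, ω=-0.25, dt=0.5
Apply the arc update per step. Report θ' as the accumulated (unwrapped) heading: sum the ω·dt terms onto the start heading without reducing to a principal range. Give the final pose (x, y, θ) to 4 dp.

(-2.5056, 4.3488, -3.5708)

step 1: θ'=-0.8208 (R=1.5000) → pose (-2.5975, 3.9775, -0.8208)
step 2: θ'=-1.1958 (R=-1.0000) → pose (-2.3987, 3.6622, -1.1958)
step 3: θ'=-1.5708 (R=-0.6667) → pose (-2.3524, 3.4180, -1.5708)
step 4: θ'=-3.4458 (R=0.6000) → pose (-1.5727, 3.9904, -3.4458)
step 5: θ'=-3.5708 (R=-8.0000) → pose (-2.5056, 4.3488, -3.5708)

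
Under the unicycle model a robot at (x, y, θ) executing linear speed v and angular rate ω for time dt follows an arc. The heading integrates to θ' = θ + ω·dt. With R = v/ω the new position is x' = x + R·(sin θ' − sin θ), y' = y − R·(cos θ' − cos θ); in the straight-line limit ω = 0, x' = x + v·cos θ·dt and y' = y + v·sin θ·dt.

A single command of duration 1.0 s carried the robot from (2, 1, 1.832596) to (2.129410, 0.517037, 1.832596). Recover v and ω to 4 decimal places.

v = -0.5000, ω = 0.0000

Δθ = 1.832596 − 1.832596 = 0.000000
ω = Δθ/dt = 0.000000/1.0 = 0.0000
ω = 0 → v = (Δx·cos θ + Δy·sin θ)/dt = -0.5000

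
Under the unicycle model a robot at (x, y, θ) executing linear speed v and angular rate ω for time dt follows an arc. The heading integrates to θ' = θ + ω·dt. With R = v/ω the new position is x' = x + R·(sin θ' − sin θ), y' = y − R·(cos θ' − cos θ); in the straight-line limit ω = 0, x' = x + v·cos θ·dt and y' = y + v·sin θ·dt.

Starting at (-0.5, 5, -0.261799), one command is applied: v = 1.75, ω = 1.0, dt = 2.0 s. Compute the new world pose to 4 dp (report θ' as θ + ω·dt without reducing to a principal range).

θ' = -0.2618 + 1.0·2.0 = 1.7382
R = v/ω = 1.75/1.0 = 1.7500
x' = -0.5 + 1.7500·(sin 1.7382 − sin -0.2618) = 1.6785
y' = 5 − 1.7500·(cos 1.7382 − cos -0.2618) = 6.9820

(1.6785, 6.9820, 1.7382)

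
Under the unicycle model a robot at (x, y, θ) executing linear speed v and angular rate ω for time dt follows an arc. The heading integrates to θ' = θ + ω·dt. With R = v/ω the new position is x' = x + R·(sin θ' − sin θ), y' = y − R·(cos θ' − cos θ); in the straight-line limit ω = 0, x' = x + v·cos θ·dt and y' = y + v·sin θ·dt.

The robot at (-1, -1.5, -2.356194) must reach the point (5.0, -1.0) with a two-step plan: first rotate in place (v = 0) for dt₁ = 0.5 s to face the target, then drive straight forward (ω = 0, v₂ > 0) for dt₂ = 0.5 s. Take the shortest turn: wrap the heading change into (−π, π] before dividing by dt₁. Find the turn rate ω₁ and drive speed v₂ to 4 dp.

ω₁ = 4.8787, v₂ = 12.0416

heading to target = atan2(-1−-1.5, 5−-1) = 0.0831
Δθ = wrap(0.0831 − -2.3562) = 2.4393; ω₁ = Δθ/dt₁ = 4.8787
distance = √((5−-1)² + (-1−-1.5)²) = 6.0208; v₂ = distance/dt₂ = 12.0416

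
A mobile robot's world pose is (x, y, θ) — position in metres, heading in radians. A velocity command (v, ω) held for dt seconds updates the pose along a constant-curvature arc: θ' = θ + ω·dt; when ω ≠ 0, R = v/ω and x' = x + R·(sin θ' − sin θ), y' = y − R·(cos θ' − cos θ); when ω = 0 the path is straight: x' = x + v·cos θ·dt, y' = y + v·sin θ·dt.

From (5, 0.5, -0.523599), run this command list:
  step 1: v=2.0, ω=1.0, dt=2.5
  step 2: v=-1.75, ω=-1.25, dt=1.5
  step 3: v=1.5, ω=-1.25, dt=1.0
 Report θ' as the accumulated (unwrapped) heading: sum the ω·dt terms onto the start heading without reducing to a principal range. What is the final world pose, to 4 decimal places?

step 1: θ'=1.9764 (R=2.0000) → pose (7.8377, 3.0212, 1.9764)
step 2: θ'=0.1014 (R=1.4000) → pose (6.6930, 1.0760, 0.1014)
step 3: θ'=-1.1486 (R=-1.2000) → pose (7.9091, 0.3739, -1.1486)

(7.9091, 0.3739, -1.1486)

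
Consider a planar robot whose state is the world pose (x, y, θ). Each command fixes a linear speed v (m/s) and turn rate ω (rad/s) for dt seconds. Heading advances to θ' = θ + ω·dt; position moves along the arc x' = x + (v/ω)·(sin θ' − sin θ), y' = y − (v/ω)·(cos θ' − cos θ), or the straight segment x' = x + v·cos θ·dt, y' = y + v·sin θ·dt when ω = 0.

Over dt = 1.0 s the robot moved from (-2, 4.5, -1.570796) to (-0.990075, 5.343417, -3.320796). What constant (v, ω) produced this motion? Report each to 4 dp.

Δθ = -3.320796 − -1.570796 = -1.750000
ω = Δθ/dt = -1.750000/1.0 = -1.7500
R = Δx/(sin θ' − sin θ) = 0.8571
v = R·ω = 0.8571·-1.7500 = -1.5000

v = -1.5000, ω = -1.7500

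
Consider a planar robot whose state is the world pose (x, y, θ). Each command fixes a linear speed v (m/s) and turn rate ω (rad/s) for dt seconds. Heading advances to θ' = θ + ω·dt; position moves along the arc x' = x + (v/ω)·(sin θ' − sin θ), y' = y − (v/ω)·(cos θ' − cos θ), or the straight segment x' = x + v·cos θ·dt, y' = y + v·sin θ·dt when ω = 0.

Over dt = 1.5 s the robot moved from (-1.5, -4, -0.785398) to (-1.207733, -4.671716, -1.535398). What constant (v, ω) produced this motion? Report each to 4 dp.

Δθ = -1.535398 − -0.785398 = -0.750000
ω = Δθ/dt = -0.750000/1.5 = -0.5000
R = −Δy/(cos θ' − cos θ) = -1.0000
v = R·ω = -1.0000·-0.5000 = 0.5000

v = 0.5000, ω = -0.5000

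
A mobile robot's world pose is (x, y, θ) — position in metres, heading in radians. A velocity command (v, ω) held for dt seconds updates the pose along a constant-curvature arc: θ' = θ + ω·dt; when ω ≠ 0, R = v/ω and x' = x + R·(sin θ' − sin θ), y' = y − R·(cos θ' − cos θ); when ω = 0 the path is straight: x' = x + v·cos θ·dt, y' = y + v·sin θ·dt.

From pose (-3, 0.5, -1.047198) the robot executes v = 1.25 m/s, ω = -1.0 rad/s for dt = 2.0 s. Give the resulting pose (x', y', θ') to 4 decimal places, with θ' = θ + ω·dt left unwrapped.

(-3.9647, -1.3694, -3.0472)

θ' = -1.0472 + -1.0·2.0 = -3.0472
R = v/ω = 1.25/-1.0 = -1.2500
x' = -3 + -1.2500·(sin -3.0472 − sin -1.0472) = -3.9647
y' = 0.5 − -1.2500·(cos -3.0472 − cos -1.0472) = -1.3694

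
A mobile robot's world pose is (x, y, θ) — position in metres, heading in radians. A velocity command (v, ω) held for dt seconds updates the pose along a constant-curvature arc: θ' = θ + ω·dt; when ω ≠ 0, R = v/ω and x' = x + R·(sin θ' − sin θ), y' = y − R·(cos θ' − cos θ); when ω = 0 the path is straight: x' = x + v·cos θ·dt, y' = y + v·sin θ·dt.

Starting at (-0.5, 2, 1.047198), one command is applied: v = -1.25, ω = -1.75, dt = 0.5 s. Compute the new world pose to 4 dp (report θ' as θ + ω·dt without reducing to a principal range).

(-0.9962, 1.6534, 0.1722)

θ' = 1.0472 + -1.75·0.5 = 0.1722
R = v/ω = -1.25/-1.75 = 0.7143
x' = -0.5 + 0.7143·(sin 0.1722 − sin 1.0472) = -0.9962
y' = 2 − 0.7143·(cos 0.1722 − cos 1.0472) = 1.6534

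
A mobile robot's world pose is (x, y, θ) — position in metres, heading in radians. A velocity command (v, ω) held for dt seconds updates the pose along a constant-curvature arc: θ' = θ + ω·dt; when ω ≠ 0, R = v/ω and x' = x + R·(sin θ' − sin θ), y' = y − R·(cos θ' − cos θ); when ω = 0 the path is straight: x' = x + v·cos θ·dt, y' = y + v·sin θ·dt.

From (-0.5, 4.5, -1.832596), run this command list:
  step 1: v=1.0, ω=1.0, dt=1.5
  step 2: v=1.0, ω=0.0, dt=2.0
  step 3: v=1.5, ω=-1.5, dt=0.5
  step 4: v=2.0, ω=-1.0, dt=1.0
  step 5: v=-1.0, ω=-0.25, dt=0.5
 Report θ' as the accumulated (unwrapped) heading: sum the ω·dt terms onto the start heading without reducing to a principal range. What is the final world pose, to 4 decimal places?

(2.8353, 0.6688, -2.2076)

step 1: θ'=-0.3326 (R=1.0000) → pose (0.1394, 3.2960, -0.3326)
step 2: θ'=-0.3326 (straight) → pose (2.0298, 2.6430, -0.3326)
step 3: θ'=-1.0826 (R=-1.0000) → pose (2.5865, 2.1668, -1.0826)
step 4: θ'=-2.0826 (R=-2.0000) → pose (2.5639, 0.2493, -2.0826)
step 5: θ'=-2.2076 (R=4.0000) → pose (2.8353, 0.6688, -2.2076)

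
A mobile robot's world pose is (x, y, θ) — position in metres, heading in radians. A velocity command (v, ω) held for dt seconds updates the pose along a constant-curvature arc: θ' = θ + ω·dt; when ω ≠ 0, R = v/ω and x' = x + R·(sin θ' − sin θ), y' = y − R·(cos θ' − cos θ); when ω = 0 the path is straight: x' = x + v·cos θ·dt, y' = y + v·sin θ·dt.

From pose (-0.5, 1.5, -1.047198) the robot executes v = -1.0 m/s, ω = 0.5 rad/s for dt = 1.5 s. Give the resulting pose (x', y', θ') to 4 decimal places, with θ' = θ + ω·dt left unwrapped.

(-1.6464, 2.4123, -0.2972)

θ' = -1.0472 + 0.5·1.5 = -0.2972
R = v/ω = -1.0/0.5 = -2.0000
x' = -0.5 + -2.0000·(sin -0.2972 − sin -1.0472) = -1.6464
y' = 1.5 − -2.0000·(cos -0.2972 − cos -1.0472) = 2.4123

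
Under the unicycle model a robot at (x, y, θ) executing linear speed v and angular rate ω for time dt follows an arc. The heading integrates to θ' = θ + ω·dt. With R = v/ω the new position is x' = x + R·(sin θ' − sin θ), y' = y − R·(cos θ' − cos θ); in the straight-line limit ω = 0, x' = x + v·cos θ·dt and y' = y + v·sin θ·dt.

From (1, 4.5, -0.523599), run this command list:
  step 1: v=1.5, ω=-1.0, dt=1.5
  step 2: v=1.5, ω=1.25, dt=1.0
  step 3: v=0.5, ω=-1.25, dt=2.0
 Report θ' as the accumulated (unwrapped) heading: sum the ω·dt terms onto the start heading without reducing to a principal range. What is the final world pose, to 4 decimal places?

(1.5073, 0.4786, -3.2736)

step 1: θ'=-2.0236 (R=-1.5000) → pose (1.5988, 2.5447, -2.0236)
step 2: θ'=-0.7736 (R=1.2000) → pose (1.8394, 1.1613, -0.7736)
step 3: θ'=-3.2736 (R=-0.4000) → pose (1.5073, 0.4786, -3.2736)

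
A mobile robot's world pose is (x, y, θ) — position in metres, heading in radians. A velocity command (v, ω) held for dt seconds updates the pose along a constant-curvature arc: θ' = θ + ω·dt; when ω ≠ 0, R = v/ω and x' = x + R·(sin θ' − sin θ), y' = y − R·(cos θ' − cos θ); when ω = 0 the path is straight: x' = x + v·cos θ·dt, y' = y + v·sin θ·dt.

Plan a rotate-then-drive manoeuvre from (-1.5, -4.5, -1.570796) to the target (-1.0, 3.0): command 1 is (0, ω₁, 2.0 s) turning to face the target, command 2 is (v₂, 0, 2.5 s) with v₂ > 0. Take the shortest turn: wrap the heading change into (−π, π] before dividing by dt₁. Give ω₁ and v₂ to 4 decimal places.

ω₁ = 1.5375, v₂ = 3.0067

heading to target = atan2(3−-4.5, -1−-1.5) = 1.5042
Δθ = wrap(1.5042 − -1.5708) = 3.0750; ω₁ = Δθ/dt₁ = 1.5375
distance = √((-1−-1.5)² + (3−-4.5)²) = 7.5166; v₂ = distance/dt₂ = 3.0067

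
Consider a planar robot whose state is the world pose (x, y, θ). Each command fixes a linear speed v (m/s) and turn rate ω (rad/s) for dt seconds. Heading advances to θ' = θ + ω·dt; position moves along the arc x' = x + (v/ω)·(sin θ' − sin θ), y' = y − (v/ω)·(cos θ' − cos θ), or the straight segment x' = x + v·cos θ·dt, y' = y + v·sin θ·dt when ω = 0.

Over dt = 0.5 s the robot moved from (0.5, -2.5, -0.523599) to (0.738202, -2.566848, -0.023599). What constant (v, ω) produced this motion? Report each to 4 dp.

v = 0.5000, ω = 1.0000

Δθ = -0.023599 − -0.523599 = 0.500000
ω = Δθ/dt = 0.500000/0.5 = 1.0000
R = Δx/(sin θ' − sin θ) = 0.5000
v = R·ω = 0.5000·1.0000 = 0.5000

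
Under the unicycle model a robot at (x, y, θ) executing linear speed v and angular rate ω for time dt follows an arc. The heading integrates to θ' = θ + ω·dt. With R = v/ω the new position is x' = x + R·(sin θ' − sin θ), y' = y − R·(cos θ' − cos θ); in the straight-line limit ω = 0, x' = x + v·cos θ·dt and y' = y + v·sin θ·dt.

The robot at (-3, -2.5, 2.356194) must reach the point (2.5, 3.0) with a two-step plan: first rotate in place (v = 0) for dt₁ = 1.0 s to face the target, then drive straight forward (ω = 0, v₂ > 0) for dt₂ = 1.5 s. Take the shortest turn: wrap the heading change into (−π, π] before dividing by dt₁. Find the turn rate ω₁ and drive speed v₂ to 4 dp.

ω₁ = -1.5708, v₂ = 5.1854

heading to target = atan2(3−-2.5, 2.5−-3) = 0.7854
Δθ = wrap(0.7854 − 2.3562) = -1.5708; ω₁ = Δθ/dt₁ = -1.5708
distance = √((2.5−-3)² + (3−-2.5)²) = 7.7782; v₂ = distance/dt₂ = 5.1854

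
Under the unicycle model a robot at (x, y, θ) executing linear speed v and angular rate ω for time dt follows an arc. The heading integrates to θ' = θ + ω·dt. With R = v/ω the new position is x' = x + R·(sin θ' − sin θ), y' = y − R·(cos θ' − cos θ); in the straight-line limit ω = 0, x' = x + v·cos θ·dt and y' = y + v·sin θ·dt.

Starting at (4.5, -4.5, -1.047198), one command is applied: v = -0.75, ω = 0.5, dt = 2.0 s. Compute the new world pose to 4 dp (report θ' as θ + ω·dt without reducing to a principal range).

(3.2717, -3.7517, -0.0472)

θ' = -1.0472 + 0.5·2.0 = -0.0472
R = v/ω = -0.75/0.5 = -1.5000
x' = 4.5 + -1.5000·(sin -0.0472 − sin -1.0472) = 3.2717
y' = -4.5 − -1.5000·(cos -0.0472 − cos -1.0472) = -3.7517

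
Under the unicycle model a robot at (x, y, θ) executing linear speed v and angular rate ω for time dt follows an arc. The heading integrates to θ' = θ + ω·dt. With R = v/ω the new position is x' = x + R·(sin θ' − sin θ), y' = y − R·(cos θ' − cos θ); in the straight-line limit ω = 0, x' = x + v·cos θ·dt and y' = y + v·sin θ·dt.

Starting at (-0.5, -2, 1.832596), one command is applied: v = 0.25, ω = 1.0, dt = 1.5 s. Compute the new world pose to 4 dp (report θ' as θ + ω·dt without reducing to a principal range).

θ' = 1.8326 + 1.0·1.5 = 3.3326
R = v/ω = 0.25/1.0 = 0.2500
x' = -0.5 + 0.2500·(sin 3.3326 − sin 1.8326) = -0.7889
y' = -2 − 0.2500·(cos 3.3326 − cos 1.8326) = -1.8193

(-0.7889, -1.8193, 3.3326)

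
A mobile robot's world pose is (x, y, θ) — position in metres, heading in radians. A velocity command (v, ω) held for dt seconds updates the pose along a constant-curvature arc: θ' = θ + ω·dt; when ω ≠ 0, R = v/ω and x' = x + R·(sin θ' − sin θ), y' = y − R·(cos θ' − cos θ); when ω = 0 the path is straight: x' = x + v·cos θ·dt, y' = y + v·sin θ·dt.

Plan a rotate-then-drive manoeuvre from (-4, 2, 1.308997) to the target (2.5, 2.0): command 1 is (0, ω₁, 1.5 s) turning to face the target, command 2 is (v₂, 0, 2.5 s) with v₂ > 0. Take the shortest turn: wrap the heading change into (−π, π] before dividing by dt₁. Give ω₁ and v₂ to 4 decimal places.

heading to target = atan2(2−2, 2.5−-4) = 0.0000
Δθ = wrap(0.0000 − 1.3090) = -1.3090; ω₁ = Δθ/dt₁ = -0.8727
distance = √((2.5−-4)² + (2−2)²) = 6.5000; v₂ = distance/dt₂ = 2.6000

ω₁ = -0.8727, v₂ = 2.6000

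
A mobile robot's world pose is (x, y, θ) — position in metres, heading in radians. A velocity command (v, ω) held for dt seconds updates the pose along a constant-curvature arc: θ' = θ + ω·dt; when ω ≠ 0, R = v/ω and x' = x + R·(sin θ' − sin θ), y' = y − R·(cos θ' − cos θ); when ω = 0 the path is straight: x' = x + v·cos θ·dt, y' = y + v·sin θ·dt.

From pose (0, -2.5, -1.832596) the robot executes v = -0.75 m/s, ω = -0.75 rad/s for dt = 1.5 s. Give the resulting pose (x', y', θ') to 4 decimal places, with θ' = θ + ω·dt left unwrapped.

(0.7830, -1.7757, -2.9576)

θ' = -1.8326 + -0.75·1.5 = -2.9576
R = v/ω = -0.75/-0.75 = 1.0000
x' = 0 + 1.0000·(sin -2.9576 − sin -1.8326) = 0.7830
y' = -2.5 − 1.0000·(cos -2.9576 − cos -1.8326) = -1.7757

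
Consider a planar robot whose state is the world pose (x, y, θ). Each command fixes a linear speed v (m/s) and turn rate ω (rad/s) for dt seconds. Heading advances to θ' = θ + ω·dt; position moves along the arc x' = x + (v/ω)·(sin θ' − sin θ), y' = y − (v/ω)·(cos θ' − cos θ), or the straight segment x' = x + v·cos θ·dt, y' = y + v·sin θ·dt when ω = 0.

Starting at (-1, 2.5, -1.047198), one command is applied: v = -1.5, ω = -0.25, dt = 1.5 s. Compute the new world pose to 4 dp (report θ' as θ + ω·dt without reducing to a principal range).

(-1.7377, 4.6117, -1.4222)

θ' = -1.0472 + -0.25·1.5 = -1.4222
R = v/ω = -1.5/-0.25 = 6.0000
x' = -1 + 6.0000·(sin -1.4222 − sin -1.0472) = -1.7377
y' = 2.5 − 6.0000·(cos -1.4222 − cos -1.0472) = 4.6117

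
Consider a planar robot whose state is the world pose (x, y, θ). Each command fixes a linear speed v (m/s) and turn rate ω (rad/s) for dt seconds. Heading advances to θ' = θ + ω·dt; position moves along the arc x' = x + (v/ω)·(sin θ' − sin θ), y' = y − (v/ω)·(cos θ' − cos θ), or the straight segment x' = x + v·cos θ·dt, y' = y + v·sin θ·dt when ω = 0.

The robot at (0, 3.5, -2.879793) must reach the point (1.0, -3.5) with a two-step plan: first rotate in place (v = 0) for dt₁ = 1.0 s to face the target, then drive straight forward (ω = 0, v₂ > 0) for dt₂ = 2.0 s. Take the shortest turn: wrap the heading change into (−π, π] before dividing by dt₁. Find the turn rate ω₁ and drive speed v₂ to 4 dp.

heading to target = atan2(-3.5−3.5, 1−0) = -1.4289
Δθ = wrap(-1.4289 − -2.8798) = 1.4509; ω₁ = Δθ/dt₁ = 1.4509
distance = √((1−0)² + (-3.5−3.5)²) = 7.0711; v₂ = distance/dt₂ = 3.5355

ω₁ = 1.4509, v₂ = 3.5355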